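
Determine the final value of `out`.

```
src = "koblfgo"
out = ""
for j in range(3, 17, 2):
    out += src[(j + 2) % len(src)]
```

j=3: add src[5]='g' → 'g'
j=5: add src[0]='k' → 'gk'
j=7: add src[2]='b' → 'gkb'
j=9: add src[4]='f' → 'gkbf'
j=11: add src[6]='o' → 'gkbfo'
j=13: add src[1]='o' → 'gkbfoo'
j=15: add src[3]='l' → 'gkbfool'

'gkbfool'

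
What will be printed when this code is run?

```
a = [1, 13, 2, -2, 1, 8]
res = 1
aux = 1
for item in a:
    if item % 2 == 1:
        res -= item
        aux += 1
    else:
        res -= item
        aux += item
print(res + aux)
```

-10

item=1: odd, res = 1-1 = 0; aux=2
item=13: odd, res = 0-13 = -13; aux=3
item=2: not odd, res = (-13)-2 = -15; aux=5
item=-2: not odd, res = (-15)-(-2) = -13; aux=3
item=1: odd, res = (-13)-1 = -14; aux=4
item=8: not odd, res = (-14)-8 = -22; aux=12
res+aux = (-22)+12 = -10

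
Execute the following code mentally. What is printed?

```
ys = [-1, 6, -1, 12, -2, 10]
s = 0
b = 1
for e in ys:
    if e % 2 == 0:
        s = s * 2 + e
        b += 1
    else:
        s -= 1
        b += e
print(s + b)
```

e=-1: not even, s = 0-1 = -1; b=0
e=6: even, s = (-1)*2+6 = 4; b=1
e=-1: not even, s = 4-1 = 3; b=0
e=12: even, s = 3*2+12 = 18; b=1
e=-2: even, s = 18*2+(-2) = 34; b=2
e=10: even, s = 34*2+10 = 78; b=3
s+b = 78+3 = 81

81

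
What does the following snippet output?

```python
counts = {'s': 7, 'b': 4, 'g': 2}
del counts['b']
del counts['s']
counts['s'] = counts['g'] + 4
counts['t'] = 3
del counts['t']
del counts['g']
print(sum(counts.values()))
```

del 'b' → {'s': 7, 'g': 2}
del 's' → {'g': 2}
counts['s'] = counts['g']+4 = 6 → {'g': 2, 's': 6}
counts['t'] = 3 → {'g': 2, 's': 6, 't': 3}
del 't' → {'g': 2, 's': 6}
del 'g' → {'s': 6}
sum of values = 6

6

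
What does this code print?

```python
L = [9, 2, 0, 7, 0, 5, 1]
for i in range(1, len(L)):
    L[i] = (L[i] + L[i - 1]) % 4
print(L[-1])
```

0

i=1: L[1] = (2+9)%4 = 3 → [9, 3, 0, 7, 0, 5, 1]
i=2: L[2] = (0+3)%4 = 3 → [9, 3, 3, 7, 0, 5, 1]
i=3: L[3] = (7+3)%4 = 2 → [9, 3, 3, 2, 0, 5, 1]
i=4: L[4] = (0+2)%4 = 2 → [9, 3, 3, 2, 2, 5, 1]
i=5: L[5] = (5+2)%4 = 3 → [9, 3, 3, 2, 2, 3, 1]
i=6: L[6] = (1+3)%4 = 0 → [9, 3, 3, 2, 2, 3, 0]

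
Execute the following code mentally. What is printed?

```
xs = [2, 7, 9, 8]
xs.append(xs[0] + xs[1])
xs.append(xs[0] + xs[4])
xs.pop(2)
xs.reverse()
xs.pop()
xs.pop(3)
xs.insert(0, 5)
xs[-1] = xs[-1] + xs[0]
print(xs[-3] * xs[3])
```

143

append xs[0]+xs[1] = 2+7 = 9 → [2, 7, 9, 8, 9]
append xs[0]+xs[4] = 2+9 = 11 → [2, 7, 9, 8, 9, 11]
pop(2) removes 9 → [2, 7, 8, 9, 11]
reverse → [11, 9, 8, 7, 2]
pop() removes 2 → [11, 9, 8, 7]
pop(3) removes 7 → [11, 9, 8]
insert 5 at 0 → [5, 11, 9, 8]
xs[-1] = xs[-1]+xs[0] = 8+5 = 13 → [5, 11, 9, 13]
xs[-3]*xs[3] = 11*13 = 143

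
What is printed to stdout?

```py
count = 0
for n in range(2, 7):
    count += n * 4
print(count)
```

80

n=2: count = 0+2*4 = 8
n=3: count = 8+3*4 = 20
n=4: count = 20+4*4 = 36
n=5: count = 36+5*4 = 56
n=6: count = 56+6*4 = 80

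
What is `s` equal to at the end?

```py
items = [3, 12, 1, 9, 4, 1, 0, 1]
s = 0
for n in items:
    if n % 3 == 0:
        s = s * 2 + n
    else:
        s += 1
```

99

n=3: %3==0, s = 0*2+3 = 3
n=12: %3==0, s = 3*2+12 = 18
n=1: not %3==0, s = 18+1 = 19
n=9: %3==0, s = 19*2+9 = 47
n=4: not %3==0, s = 47+1 = 48
n=1: not %3==0, s = 48+1 = 49
n=0: %3==0, s = 49*2+0 = 98
n=1: not %3==0, s = 98+1 = 99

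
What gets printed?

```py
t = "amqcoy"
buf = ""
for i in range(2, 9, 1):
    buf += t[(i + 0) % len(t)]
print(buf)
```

i=2: add t[2]='q' → 'q'
i=3: add t[3]='c' → 'qc'
i=4: add t[4]='o' → 'qco'
i=5: add t[5]='y' → 'qcoy'
i=6: add t[0]='a' → 'qcoya'
i=7: add t[1]='m' → 'qcoyam'
i=8: add t[2]='q' → 'qcoyamq'

qcoyamq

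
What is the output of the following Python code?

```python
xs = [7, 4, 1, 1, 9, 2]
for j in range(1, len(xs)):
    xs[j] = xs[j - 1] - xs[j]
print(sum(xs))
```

-5

j=1: xs[1] = 7-4 = 3 → [7, 3, 1, 1, 9, 2]
j=2: xs[2] = 3-1 = 2 → [7, 3, 2, 1, 9, 2]
j=3: xs[3] = 2-1 = 1 → [7, 3, 2, 1, 9, 2]
j=4: xs[4] = 1-9 = -8 → [7, 3, 2, 1, -8, 2]
j=5: xs[5] = (-8)-2 = -10 → [7, 3, 2, 1, -8, -10]
sum = -5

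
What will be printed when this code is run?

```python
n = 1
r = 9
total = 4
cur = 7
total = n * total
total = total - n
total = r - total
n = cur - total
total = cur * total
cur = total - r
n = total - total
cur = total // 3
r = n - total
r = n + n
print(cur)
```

total = 1*4 = 4
total = 4-1 = 3
total = 9-3 = 6
n = 7-6 = 1
total = 7*6 = 42
cur = 42-9 = 33
n = 42-42 = 0
cur = 42//3 = 14
r = 0-42 = -42
r = 0+0 = 0

14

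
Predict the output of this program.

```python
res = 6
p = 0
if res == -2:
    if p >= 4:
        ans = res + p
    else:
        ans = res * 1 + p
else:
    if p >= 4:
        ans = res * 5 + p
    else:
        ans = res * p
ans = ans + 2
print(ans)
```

2

res=6, p=0
res == -2 is False; p >= 4 is False
→ ans = res * p = 0
ans = 0+2 = 2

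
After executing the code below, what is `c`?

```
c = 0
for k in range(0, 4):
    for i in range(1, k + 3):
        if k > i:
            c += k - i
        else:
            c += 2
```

k=0,i=1: not 0>1, c = 0+2 = 2
k=0,i=2: not 0>2, c = 2+2 = 4
k=1,i=1: not 1>1, c = 4+2 = 6
k=1,i=2: not 1>2, c = 6+2 = 8
k=1,i=3: not 1>3, c = 8+2 = 10
k=2,i=1: 2>1, c = 10+1 = 11
k=2,i=2: not 2>2, c = 11+2 = 13
k=2,i=3: not 2>3, c = 13+2 = 15
k=2,i=4: not 2>4, c = 15+2 = 17
k=3,i=1: 3>1, c = 17+2 = 19
k=3,i=2: 3>2, c = 19+1 = 20
k=3,i=3: not 3>3, c = 20+2 = 22
k=3,i=4: not 3>4, c = 22+2 = 24
k=3,i=5: not 3>5, c = 24+2 = 26

26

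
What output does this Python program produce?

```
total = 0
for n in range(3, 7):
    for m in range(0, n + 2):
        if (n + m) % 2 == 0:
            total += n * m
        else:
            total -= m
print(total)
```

n=3,m=0: odd sum, total = 0-0 = 0
n=3,m=1: even sum, total = 0+3 = 3
n=3,m=2: odd sum, total = 3-2 = 1
n=3,m=3: even sum, total = 1+9 = 10
n=3,m=4: odd sum, total = 10-4 = 6
n=4,m=0: even sum, total = 6+0 = 6
n=4,m=1: odd sum, total = 6-1 = 5
n=4,m=2: even sum, total = 5+8 = 13
n=4,m=3: odd sum, total = 13-3 = 10
n=4,m=4: even sum, total = 10+16 = 26
n=4,m=5: odd sum, total = 26-5 = 21
n=5,m=0: odd sum, total = 21-0 = 21
n=5,m=1: even sum, total = 21+5 = 26
n=5,m=2: odd sum, total = 26-2 = 24
n=5,m=3: even sum, total = 24+15 = 39
n=5,m=4: odd sum, total = 39-4 = 35
n=5,m=5: even sum, total = 35+25 = 60
n=5,m=6: odd sum, total = 60-6 = 54
n=6,m=0: even sum, total = 54+0 = 54
n=6,m=1: odd sum, total = 54-1 = 53
n=6,m=2: even sum, total = 53+12 = 65
n=6,m=3: odd sum, total = 65-3 = 62
n=6,m=4: even sum, total = 62+24 = 86
n=6,m=5: odd sum, total = 86-5 = 81
n=6,m=6: even sum, total = 81+36 = 117
n=6,m=7: odd sum, total = 117-7 = 110

110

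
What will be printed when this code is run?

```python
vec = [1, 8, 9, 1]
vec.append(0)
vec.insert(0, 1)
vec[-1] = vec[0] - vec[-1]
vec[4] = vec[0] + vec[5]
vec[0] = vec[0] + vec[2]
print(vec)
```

[9, 1, 8, 9, 2, 1]

append 0 → [1, 8, 9, 1, 0]
insert 1 at 0 → [1, 1, 8, 9, 1, 0]
vec[-1] = vec[0]-vec[-1] = 1-0 = 1 → [1, 1, 8, 9, 1, 1]
vec[4] = vec[0]+vec[5] = 1+1 = 2 → [1, 1, 8, 9, 2, 1]
vec[0] = vec[0]+vec[2] = 1+8 = 9 → [9, 1, 8, 9, 2, 1]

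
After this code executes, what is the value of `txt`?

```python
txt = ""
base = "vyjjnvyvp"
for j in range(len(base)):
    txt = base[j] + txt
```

j=0: prepend 'v' → 'v'
j=1: prepend 'y' → 'yv'
j=2: prepend 'j' → 'jyv'
j=3: prepend 'j' → 'jjyv'
j=4: prepend 'n' → 'njjyv'
j=5: prepend 'v' → 'vnjjyv'
j=6: prepend 'y' → 'yvnjjyv'
j=7: prepend 'v' → 'vyvnjjyv'
j=8: prepend 'p' → 'pvyvnjjyv'

'pvyvnjjyv'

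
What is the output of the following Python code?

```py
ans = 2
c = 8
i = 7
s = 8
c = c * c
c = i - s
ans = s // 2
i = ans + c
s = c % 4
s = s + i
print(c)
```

-1

c = 8*8 = 64
c = 7-8 = -1
ans = 8//2 = 4
i = 4+(-1) = 3
s = (-1)%4 = 3
s = 3+3 = 6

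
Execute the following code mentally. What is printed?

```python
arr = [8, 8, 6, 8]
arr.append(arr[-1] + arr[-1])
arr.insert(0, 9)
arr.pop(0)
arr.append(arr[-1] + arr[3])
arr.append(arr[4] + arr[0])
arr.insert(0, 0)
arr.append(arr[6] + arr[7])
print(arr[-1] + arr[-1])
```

96

append arr[-1]+arr[-1] = 8+8 = 16 → [8, 8, 6, 8, 16]
insert 9 at 0 → [9, 8, 8, 6, 8, 16]
pop(0) removes 9 → [8, 8, 6, 8, 16]
append arr[-1]+arr[3] = 16+8 = 24 → [8, 8, 6, 8, 16, 24]
append arr[4]+arr[0] = 16+8 = 24 → [8, 8, 6, 8, 16, 24, 24]
insert 0 at 0 → [0, 8, 8, 6, 8, 16, 24, 24]
append arr[6]+arr[7] = 24+24 = 48 → [0, 8, 8, 6, 8, 16, 24, 24, 48]
arr[-1]+arr[-1] = 48+48 = 96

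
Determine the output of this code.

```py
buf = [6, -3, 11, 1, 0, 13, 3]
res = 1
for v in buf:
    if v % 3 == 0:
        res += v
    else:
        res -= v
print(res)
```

v=6: %3==0, res = 1+6 = 7
v=-3: %3==0, res = 7+(-3) = 4
v=11: not %3==0, res = 4-11 = -7
v=1: not %3==0, res = (-7)-1 = -8
v=0: %3==0, res = (-8)+0 = -8
v=13: not %3==0, res = (-8)-13 = -21
v=3: %3==0, res = (-21)+3 = -18

-18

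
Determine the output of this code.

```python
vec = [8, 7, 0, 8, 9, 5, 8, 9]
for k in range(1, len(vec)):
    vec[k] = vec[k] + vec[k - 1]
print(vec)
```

k=1: vec[1] = 7+8 = 15 → [8, 15, 0, 8, 9, 5, 8, 9]
k=2: vec[2] = 0+15 = 15 → [8, 15, 15, 8, 9, 5, 8, 9]
k=3: vec[3] = 8+15 = 23 → [8, 15, 15, 23, 9, 5, 8, 9]
k=4: vec[4] = 9+23 = 32 → [8, 15, 15, 23, 32, 5, 8, 9]
k=5: vec[5] = 5+32 = 37 → [8, 15, 15, 23, 32, 37, 8, 9]
k=6: vec[6] = 8+37 = 45 → [8, 15, 15, 23, 32, 37, 45, 9]
k=7: vec[7] = 9+45 = 54 → [8, 15, 15, 23, 32, 37, 45, 54]

[8, 15, 15, 23, 32, 37, 45, 54]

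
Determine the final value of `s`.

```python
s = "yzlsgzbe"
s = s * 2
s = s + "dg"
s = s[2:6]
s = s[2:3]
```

'g'

repeat ×2 → 'yzlsgzbeyzlsgzbe'
+ 'dg' → 'yzlsgzbeyzlsgzbedg'
slice [2:6] → 'lsgz'
slice [2:3] → 'g'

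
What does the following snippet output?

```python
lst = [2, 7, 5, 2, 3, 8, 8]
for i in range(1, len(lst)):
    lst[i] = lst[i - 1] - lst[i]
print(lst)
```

[2, -5, -10, -12, -15, -23, -31]

i=1: lst[1] = 2-7 = -5 → [2, -5, 5, 2, 3, 8, 8]
i=2: lst[2] = (-5)-5 = -10 → [2, -5, -10, 2, 3, 8, 8]
i=3: lst[3] = (-10)-2 = -12 → [2, -5, -10, -12, 3, 8, 8]
i=4: lst[4] = (-12)-3 = -15 → [2, -5, -10, -12, -15, 8, 8]
i=5: lst[5] = (-15)-8 = -23 → [2, -5, -10, -12, -15, -23, 8]
i=6: lst[6] = (-23)-8 = -31 → [2, -5, -10, -12, -15, -23, -31]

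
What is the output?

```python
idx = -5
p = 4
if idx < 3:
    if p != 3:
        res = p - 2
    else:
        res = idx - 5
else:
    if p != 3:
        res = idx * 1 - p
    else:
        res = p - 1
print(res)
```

idx=-5, p=4
idx < 3 is True; p != 3 is True
→ res = p - 2 = 2

2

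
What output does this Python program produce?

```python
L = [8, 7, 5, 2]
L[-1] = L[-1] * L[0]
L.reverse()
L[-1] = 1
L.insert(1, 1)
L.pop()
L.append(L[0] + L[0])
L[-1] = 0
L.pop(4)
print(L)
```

L[-1] = L[-1]*L[0] = 2*8 = 16 → [8, 7, 5, 16]
reverse → [16, 5, 7, 8]
L[-1] = 1 → [16, 5, 7, 1]
insert 1 at 1 → [16, 1, 5, 7, 1]
pop() removes 1 → [16, 1, 5, 7]
append L[0]+L[0] = 16+16 = 32 → [16, 1, 5, 7, 32]
L[-1] = 0 → [16, 1, 5, 7, 0]
pop(4) removes 0 → [16, 1, 5, 7]

[16, 1, 5, 7]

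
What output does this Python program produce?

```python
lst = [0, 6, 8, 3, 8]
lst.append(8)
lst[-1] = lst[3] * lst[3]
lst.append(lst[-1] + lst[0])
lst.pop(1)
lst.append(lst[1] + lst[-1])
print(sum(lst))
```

append 8 → [0, 6, 8, 3, 8, 8]
lst[-1] = lst[3]*lst[3] = 3*3 = 9 → [0, 6, 8, 3, 8, 9]
append lst[-1]+lst[0] = 9+0 = 9 → [0, 6, 8, 3, 8, 9, 9]
pop(1) removes 6 → [0, 8, 3, 8, 9, 9]
append lst[1]+lst[-1] = 8+9 = 17 → [0, 8, 3, 8, 9, 9, 17]
sum = 54

54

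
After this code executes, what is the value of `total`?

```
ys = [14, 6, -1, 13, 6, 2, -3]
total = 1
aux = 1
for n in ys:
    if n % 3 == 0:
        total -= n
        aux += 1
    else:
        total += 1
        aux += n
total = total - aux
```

n=14: not %3==0, total = 1+1 = 2; aux=15
n=6: %3==0, total = 2-6 = -4; aux=16
n=-1: not %3==0, total = (-4)+1 = -3; aux=15
n=13: not %3==0, total = (-3)+1 = -2; aux=28
n=6: %3==0, total = (-2)-6 = -8; aux=29
n=2: not %3==0, total = (-8)+1 = -7; aux=31
n=-3: %3==0, total = (-7)-(-3) = -4; aux=32
total-aux = (-4)-32 = -36

-36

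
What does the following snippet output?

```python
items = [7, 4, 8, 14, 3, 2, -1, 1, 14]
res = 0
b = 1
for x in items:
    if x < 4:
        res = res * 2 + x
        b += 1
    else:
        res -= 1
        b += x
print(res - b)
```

-86

x=7: not <4, res = 0-1 = -1; b=8
x=4: not <4, res = (-1)-1 = -2; b=12
x=8: not <4, res = (-2)-1 = -3; b=20
x=14: not <4, res = (-3)-1 = -4; b=34
x=3: <4, res = (-4)*2+3 = -5; b=35
x=2: <4, res = (-5)*2+2 = -8; b=36
x=-1: <4, res = (-8)*2+(-1) = -17; b=37
x=1: <4, res = (-17)*2+1 = -33; b=38
x=14: not <4, res = (-33)-1 = -34; b=52
res-b = (-34)-52 = -86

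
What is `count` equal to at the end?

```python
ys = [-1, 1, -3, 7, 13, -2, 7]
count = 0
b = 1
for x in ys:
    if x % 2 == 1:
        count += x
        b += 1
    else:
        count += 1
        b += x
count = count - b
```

20

x=-1: odd, count = 0+(-1) = -1; b=2
x=1: odd, count = (-1)+1 = 0; b=3
x=-3: odd, count = 0+(-3) = -3; b=4
x=7: odd, count = (-3)+7 = 4; b=5
x=13: odd, count = 4+13 = 17; b=6
x=-2: not odd, count = 17+1 = 18; b=4
x=7: odd, count = 18+7 = 25; b=5
count-b = 25-5 = 20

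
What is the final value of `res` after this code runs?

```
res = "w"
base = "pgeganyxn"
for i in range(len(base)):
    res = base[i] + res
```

'nxynagegpw'

i=0: prepend 'p' → 'pw'
i=1: prepend 'g' → 'gpw'
i=2: prepend 'e' → 'egpw'
i=3: prepend 'g' → 'gegpw'
i=4: prepend 'a' → 'agegpw'
i=5: prepend 'n' → 'nagegpw'
i=6: prepend 'y' → 'ynagegpw'
i=7: prepend 'x' → 'xynagegpw'
i=8: prepend 'n' → 'nxynagegpw'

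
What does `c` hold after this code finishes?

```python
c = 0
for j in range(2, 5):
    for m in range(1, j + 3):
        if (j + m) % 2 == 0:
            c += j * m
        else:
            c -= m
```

68

j=2,m=1: odd sum, c = 0-1 = -1
j=2,m=2: even sum, c = (-1)+4 = 3
j=2,m=3: odd sum, c = 3-3 = 0
j=2,m=4: even sum, c = 0+8 = 8
j=3,m=1: even sum, c = 8+3 = 11
j=3,m=2: odd sum, c = 11-2 = 9
j=3,m=3: even sum, c = 9+9 = 18
j=3,m=4: odd sum, c = 18-4 = 14
j=3,m=5: even sum, c = 14+15 = 29
j=4,m=1: odd sum, c = 29-1 = 28
j=4,m=2: even sum, c = 28+8 = 36
j=4,m=3: odd sum, c = 36-3 = 33
j=4,m=4: even sum, c = 33+16 = 49
j=4,m=5: odd sum, c = 49-5 = 44
j=4,m=6: even sum, c = 44+24 = 68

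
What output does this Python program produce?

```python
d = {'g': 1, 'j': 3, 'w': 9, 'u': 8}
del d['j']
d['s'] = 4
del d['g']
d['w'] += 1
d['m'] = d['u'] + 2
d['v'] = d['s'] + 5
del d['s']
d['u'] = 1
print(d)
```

del 'j' → {'g': 1, 'w': 9, 'u': 8}
d['s'] = 4 → {'g': 1, 'w': 9, 'u': 8, 's': 4}
del 'g' → {'w': 9, 'u': 8, 's': 4}
d['w'] = 9+1 = 10 → {'w': 10, 'u': 8, 's': 4}
d['m'] = d['u']+2 = 10 → {'w': 10, 'u': 8, 's': 4, 'm': 10}
d['v'] = d['s']+5 = 9 → {'w': 10, 'u': 8, 's': 4, 'm': 10, 'v': 9}
del 's' → {'w': 10, 'u': 8, 'm': 10, 'v': 9}
d['u'] = 1 → {'w': 10, 'u': 1, 'm': 10, 'v': 9}

{'w': 10, 'u': 1, 'm': 10, 'v': 9}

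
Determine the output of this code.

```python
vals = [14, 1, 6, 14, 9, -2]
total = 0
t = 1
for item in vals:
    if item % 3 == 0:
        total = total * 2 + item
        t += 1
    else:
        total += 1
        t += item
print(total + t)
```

62

item=14: not %3==0, total = 0+1 = 1; t=15
item=1: not %3==0, total = 1+1 = 2; t=16
item=6: %3==0, total = 2*2+6 = 10; t=17
item=14: not %3==0, total = 10+1 = 11; t=31
item=9: %3==0, total = 11*2+9 = 31; t=32
item=-2: not %3==0, total = 31+1 = 32; t=30
total+t = 32+30 = 62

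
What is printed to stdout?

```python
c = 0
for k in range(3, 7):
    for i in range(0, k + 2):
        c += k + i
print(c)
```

k=3,i=0: c = 0+3 = 3
k=3,i=1: c = 3+4 = 7
k=3,i=2: c = 7+5 = 12
k=3,i=3: c = 12+6 = 18
k=3,i=4: c = 18+7 = 25
k=4,i=0: c = 25+4 = 29
k=4,i=1: c = 29+5 = 34
k=4,i=2: c = 34+6 = 40
k=4,i=3: c = 40+7 = 47
k=4,i=4: c = 47+8 = 55
k=4,i=5: c = 55+9 = 64
k=5,i=0: c = 64+5 = 69
k=5,i=1: c = 69+6 = 75
k=5,i=2: c = 75+7 = 82
k=5,i=3: c = 82+8 = 90
k=5,i=4: c = 90+9 = 99
k=5,i=5: c = 99+10 = 109
k=5,i=6: c = 109+11 = 120
k=6,i=0: c = 120+6 = 126
k=6,i=1: c = 126+7 = 133
k=6,i=2: c = 133+8 = 141
k=6,i=3: c = 141+9 = 150
k=6,i=4: c = 150+10 = 160
k=6,i=5: c = 160+11 = 171
k=6,i=6: c = 171+12 = 183
k=6,i=7: c = 183+13 = 196

196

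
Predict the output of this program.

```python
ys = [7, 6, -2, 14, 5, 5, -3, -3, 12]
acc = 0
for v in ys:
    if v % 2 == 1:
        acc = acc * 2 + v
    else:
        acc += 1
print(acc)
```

212

v=7: odd, acc = 0*2+7 = 7
v=6: not odd, acc = 7+1 = 8
v=-2: not odd, acc = 8+1 = 9
v=14: not odd, acc = 9+1 = 10
v=5: odd, acc = 10*2+5 = 25
v=5: odd, acc = 25*2+5 = 55
v=-3: odd, acc = 55*2+(-3) = 107
v=-3: odd, acc = 107*2+(-3) = 211
v=12: not odd, acc = 211+1 = 212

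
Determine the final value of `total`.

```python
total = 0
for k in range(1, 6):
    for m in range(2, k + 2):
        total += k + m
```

105

k=1,m=2: total = 0+3 = 3
k=2,m=2: total = 3+4 = 7
k=2,m=3: total = 7+5 = 12
k=3,m=2: total = 12+5 = 17
k=3,m=3: total = 17+6 = 23
k=3,m=4: total = 23+7 = 30
k=4,m=2: total = 30+6 = 36
k=4,m=3: total = 36+7 = 43
k=4,m=4: total = 43+8 = 51
k=4,m=5: total = 51+9 = 60
k=5,m=2: total = 60+7 = 67
k=5,m=3: total = 67+8 = 75
k=5,m=4: total = 75+9 = 84
k=5,m=5: total = 84+10 = 94
k=5,m=6: total = 94+11 = 105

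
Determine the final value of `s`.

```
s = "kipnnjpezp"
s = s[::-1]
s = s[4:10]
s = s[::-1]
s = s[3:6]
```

'nnj'

reverse → 'pzepjnnpik'
slice [4:10] → 'jnnpik'
reverse → 'kipnnj'
slice [3:6] → 'nnj'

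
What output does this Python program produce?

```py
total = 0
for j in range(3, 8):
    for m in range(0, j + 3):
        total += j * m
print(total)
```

800

j=3,m=0: total = 0+0 = 0
j=3,m=1: total = 0+3 = 3
j=3,m=2: total = 3+6 = 9
j=3,m=3: total = 9+9 = 18
j=3,m=4: total = 18+12 = 30
j=3,m=5: total = 30+15 = 45
j=4,m=0: total = 45+0 = 45
j=4,m=1: total = 45+4 = 49
j=4,m=2: total = 49+8 = 57
j=4,m=3: total = 57+12 = 69
j=4,m=4: total = 69+16 = 85
j=4,m=5: total = 85+20 = 105
j=4,m=6: total = 105+24 = 129
j=5,m=0: total = 129+0 = 129
j=5,m=1: total = 129+5 = 134
j=5,m=2: total = 134+10 = 144
j=5,m=3: total = 144+15 = 159
j=5,m=4: total = 159+20 = 179
j=5,m=5: total = 179+25 = 204
j=5,m=6: total = 204+30 = 234
j=5,m=7: total = 234+35 = 269
j=6,m=0: total = 269+0 = 269
j=6,m=1: total = 269+6 = 275
j=6,m=2: total = 275+12 = 287
j=6,m=3: total = 287+18 = 305
j=6,m=4: total = 305+24 = 329
j=6,m=5: total = 329+30 = 359
j=6,m=6: total = 359+36 = 395
j=6,m=7: total = 395+42 = 437
j=6,m=8: total = 437+48 = 485
j=7,m=0: total = 485+0 = 485
j=7,m=1: total = 485+7 = 492
j=7,m=2: total = 492+14 = 506
j=7,m=3: total = 506+21 = 527
j=7,m=4: total = 527+28 = 555
j=7,m=5: total = 555+35 = 590
j=7,m=6: total = 590+42 = 632
j=7,m=7: total = 632+49 = 681
j=7,m=8: total = 681+56 = 737
j=7,m=9: total = 737+63 = 800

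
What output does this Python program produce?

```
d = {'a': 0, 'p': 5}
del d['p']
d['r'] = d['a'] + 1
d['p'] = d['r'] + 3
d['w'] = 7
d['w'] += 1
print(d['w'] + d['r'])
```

del 'p' → {'a': 0}
d['r'] = d['a']+1 = 1 → {'a': 0, 'r': 1}
d['p'] = d['r']+3 = 4 → {'a': 0, 'r': 1, 'p': 4}
d['w'] = 7 → {'a': 0, 'r': 1, 'p': 4, 'w': 7}
d['w'] = 7+1 = 8 → {'a': 0, 'r': 1, 'p': 4, 'w': 8}
d['w']+d['r'] = 8+1 = 9

9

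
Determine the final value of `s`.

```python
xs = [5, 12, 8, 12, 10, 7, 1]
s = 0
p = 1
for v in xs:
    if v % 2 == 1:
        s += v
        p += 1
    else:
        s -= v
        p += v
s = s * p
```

-1334

v=5: odd, s = 0+5 = 5; p=2
v=12: not odd, s = 5-12 = -7; p=14
v=8: not odd, s = (-7)-8 = -15; p=22
v=12: not odd, s = (-15)-12 = -27; p=34
v=10: not odd, s = (-27)-10 = -37; p=44
v=7: odd, s = (-37)+7 = -30; p=45
v=1: odd, s = (-30)+1 = -29; p=46
s*p = (-29)*46 = -1334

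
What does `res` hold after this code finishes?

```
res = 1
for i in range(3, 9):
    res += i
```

34

i=3: res = 1+3 = 4
i=4: res = 4+4 = 8
i=5: res = 8+5 = 13
i=6: res = 13+6 = 19
i=7: res = 19+7 = 26
i=8: res = 26+8 = 34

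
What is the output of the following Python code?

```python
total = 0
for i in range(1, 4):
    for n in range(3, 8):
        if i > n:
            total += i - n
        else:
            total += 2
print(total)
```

30

i=1,n=3: not 1>3, total = 0+2 = 2
i=1,n=4: not 1>4, total = 2+2 = 4
i=1,n=5: not 1>5, total = 4+2 = 6
i=1,n=6: not 1>6, total = 6+2 = 8
i=1,n=7: not 1>7, total = 8+2 = 10
i=2,n=3: not 2>3, total = 10+2 = 12
i=2,n=4: not 2>4, total = 12+2 = 14
i=2,n=5: not 2>5, total = 14+2 = 16
i=2,n=6: not 2>6, total = 16+2 = 18
i=2,n=7: not 2>7, total = 18+2 = 20
i=3,n=3: not 3>3, total = 20+2 = 22
i=3,n=4: not 3>4, total = 22+2 = 24
i=3,n=5: not 3>5, total = 24+2 = 26
i=3,n=6: not 3>6, total = 26+2 = 28
i=3,n=7: not 3>7, total = 28+2 = 30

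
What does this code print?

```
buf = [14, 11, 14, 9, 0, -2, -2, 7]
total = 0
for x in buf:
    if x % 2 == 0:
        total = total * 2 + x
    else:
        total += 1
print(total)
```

355

x=14: even, total = 0*2+14 = 14
x=11: not even, total = 14+1 = 15
x=14: even, total = 15*2+14 = 44
x=9: not even, total = 44+1 = 45
x=0: even, total = 45*2+0 = 90
x=-2: even, total = 90*2+(-2) = 178
x=-2: even, total = 178*2+(-2) = 354
x=7: not even, total = 354+1 = 355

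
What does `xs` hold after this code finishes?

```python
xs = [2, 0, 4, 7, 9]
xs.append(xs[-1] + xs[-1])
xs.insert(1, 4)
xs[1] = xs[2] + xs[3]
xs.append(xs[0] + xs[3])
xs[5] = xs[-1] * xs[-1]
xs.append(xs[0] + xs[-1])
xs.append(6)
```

[2, 4, 0, 4, 7, 36, 18, 6, 8, 6]

append xs[-1]+xs[-1] = 9+9 = 18 → [2, 0, 4, 7, 9, 18]
insert 4 at 1 → [2, 4, 0, 4, 7, 9, 18]
xs[1] = xs[2]+xs[3] = 0+4 = 4 → [2, 4, 0, 4, 7, 9, 18]
append xs[0]+xs[3] = 2+4 = 6 → [2, 4, 0, 4, 7, 9, 18, 6]
xs[5] = xs[-1]*xs[-1] = 6*6 = 36 → [2, 4, 0, 4, 7, 36, 18, 6]
append xs[0]+xs[-1] = 2+6 = 8 → [2, 4, 0, 4, 7, 36, 18, 6, 8]
append 6 → [2, 4, 0, 4, 7, 36, 18, 6, 8, 6]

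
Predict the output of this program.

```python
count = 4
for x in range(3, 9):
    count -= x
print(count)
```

x=3: count = 4-3 = 1
x=4: count = 1-4 = -3
x=5: count = (-3)-5 = -8
x=6: count = (-8)-6 = -14
x=7: count = (-14)-7 = -21
x=8: count = (-21)-8 = -29

-29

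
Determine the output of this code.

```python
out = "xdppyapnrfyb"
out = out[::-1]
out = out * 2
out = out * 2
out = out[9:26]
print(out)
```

pdxbyfrnpayppdxby

reverse → 'byfrnpayppdx'
repeat ×2 → 'byfrnpayppdxbyfrnpayppdx'
repeat ×2 → 'byfrnpayppdxbyfrnpayppdxbyfrnpayppdxbyfrnpayppdx'
slice [9:26] → 'pdxbyfrnpayppdxby'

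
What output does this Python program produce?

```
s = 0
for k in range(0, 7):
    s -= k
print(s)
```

k=0: s = 0-0 = 0
k=1: s = 0-1 = -1
k=2: s = (-1)-2 = -3
k=3: s = (-3)-3 = -6
k=4: s = (-6)-4 = -10
k=5: s = (-10)-5 = -15
k=6: s = (-15)-6 = -21

-21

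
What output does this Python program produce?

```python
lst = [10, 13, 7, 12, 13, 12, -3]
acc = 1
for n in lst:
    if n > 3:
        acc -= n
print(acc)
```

-66

n=10: >3, acc = 1-10 = -9
n=13: >3, acc = (-9)-13 = -22
n=7: >3, acc = (-22)-7 = -29
n=12: >3, acc = (-29)-12 = -41
n=13: >3, acc = (-41)-13 = -54
n=12: >3, acc = (-54)-12 = -66
n=-3: not >3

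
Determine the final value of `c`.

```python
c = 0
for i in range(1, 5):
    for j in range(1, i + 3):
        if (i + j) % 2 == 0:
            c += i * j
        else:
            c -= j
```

i=1,j=1: even sum, c = 0+1 = 1
i=1,j=2: odd sum, c = 1-2 = -1
i=1,j=3: even sum, c = (-1)+3 = 2
i=2,j=1: odd sum, c = 2-1 = 1
i=2,j=2: even sum, c = 1+4 = 5
i=2,j=3: odd sum, c = 5-3 = 2
i=2,j=4: even sum, c = 2+8 = 10
i=3,j=1: even sum, c = 10+3 = 13
i=3,j=2: odd sum, c = 13-2 = 11
i=3,j=3: even sum, c = 11+9 = 20
i=3,j=4: odd sum, c = 20-4 = 16
i=3,j=5: even sum, c = 16+15 = 31
i=4,j=1: odd sum, c = 31-1 = 30
i=4,j=2: even sum, c = 30+8 = 38
i=4,j=3: odd sum, c = 38-3 = 35
i=4,j=4: even sum, c = 35+16 = 51
i=4,j=5: odd sum, c = 51-5 = 46
i=4,j=6: even sum, c = 46+24 = 70

70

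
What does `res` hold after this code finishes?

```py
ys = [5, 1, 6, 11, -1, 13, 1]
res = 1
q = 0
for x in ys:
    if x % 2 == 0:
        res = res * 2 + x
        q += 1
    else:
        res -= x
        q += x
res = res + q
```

3

x=5: not even, res = 1-5 = -4; q=5
x=1: not even, res = (-4)-1 = -5; q=6
x=6: even, res = (-5)*2+6 = -4; q=7
x=11: not even, res = (-4)-11 = -15; q=18
x=-1: not even, res = (-15)-(-1) = -14; q=17
x=13: not even, res = (-14)-13 = -27; q=30
x=1: not even, res = (-27)-1 = -28; q=31
res+q = (-28)+31 = 3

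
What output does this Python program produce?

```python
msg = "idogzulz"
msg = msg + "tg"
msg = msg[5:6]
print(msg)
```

u

+ 'tg' → 'idogzulztg'
slice [5:6] → 'u'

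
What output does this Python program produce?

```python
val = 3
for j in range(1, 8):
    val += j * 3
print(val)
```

87

j=1: val = 3+1*3 = 6
j=2: val = 6+2*3 = 12
j=3: val = 12+3*3 = 21
j=4: val = 21+4*3 = 33
j=5: val = 33+5*3 = 48
j=6: val = 48+6*3 = 66
j=7: val = 66+7*3 = 87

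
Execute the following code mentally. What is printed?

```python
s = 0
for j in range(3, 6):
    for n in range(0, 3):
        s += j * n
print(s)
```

36

j=3,n=0: s = 0+0 = 0
j=3,n=1: s = 0+3 = 3
j=3,n=2: s = 3+6 = 9
j=4,n=0: s = 9+0 = 9
j=4,n=1: s = 9+4 = 13
j=4,n=2: s = 13+8 = 21
j=5,n=0: s = 21+0 = 21
j=5,n=1: s = 21+5 = 26
j=5,n=2: s = 26+10 = 36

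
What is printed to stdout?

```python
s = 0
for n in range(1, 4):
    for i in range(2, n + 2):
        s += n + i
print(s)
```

30

n=1,i=2: s = 0+3 = 3
n=2,i=2: s = 3+4 = 7
n=2,i=3: s = 7+5 = 12
n=3,i=2: s = 12+5 = 17
n=3,i=3: s = 17+6 = 23
n=3,i=4: s = 23+7 = 30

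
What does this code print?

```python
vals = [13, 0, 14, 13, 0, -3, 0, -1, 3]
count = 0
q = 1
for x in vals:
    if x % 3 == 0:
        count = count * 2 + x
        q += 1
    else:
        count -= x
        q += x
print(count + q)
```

-810

x=13: not %3==0, count = 0-13 = -13; q=14
x=0: %3==0, count = (-13)*2+0 = -26; q=15
x=14: not %3==0, count = (-26)-14 = -40; q=29
x=13: not %3==0, count = (-40)-13 = -53; q=42
x=0: %3==0, count = (-53)*2+0 = -106; q=43
x=-3: %3==0, count = (-106)*2+(-3) = -215; q=44
x=0: %3==0, count = (-215)*2+0 = -430; q=45
x=-1: not %3==0, count = (-430)-(-1) = -429; q=44
x=3: %3==0, count = (-429)*2+3 = -855; q=45
count+q = (-855)+45 = -810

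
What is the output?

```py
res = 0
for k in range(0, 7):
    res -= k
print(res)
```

-21

k=0: res = 0-0 = 0
k=1: res = 0-1 = -1
k=2: res = (-1)-2 = -3
k=3: res = (-3)-3 = -6
k=4: res = (-6)-4 = -10
k=5: res = (-10)-5 = -15
k=6: res = (-15)-6 = -21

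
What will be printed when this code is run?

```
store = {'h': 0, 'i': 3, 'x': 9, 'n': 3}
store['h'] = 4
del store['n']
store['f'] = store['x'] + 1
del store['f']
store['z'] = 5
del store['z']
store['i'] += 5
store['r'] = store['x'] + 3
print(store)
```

store['h'] = 4 → {'h': 4, 'i': 3, 'x': 9, 'n': 3}
del 'n' → {'h': 4, 'i': 3, 'x': 9}
store['f'] = store['x']+1 = 10 → {'h': 4, 'i': 3, 'x': 9, 'f': 10}
del 'f' → {'h': 4, 'i': 3, 'x': 9}
store['z'] = 5 → {'h': 4, 'i': 3, 'x': 9, 'z': 5}
del 'z' → {'h': 4, 'i': 3, 'x': 9}
store['i'] = 3+5 = 8 → {'h': 4, 'i': 8, 'x': 9}
store['r'] = store['x']+3 = 12 → {'h': 4, 'i': 8, 'x': 9, 'r': 12}

{'h': 4, 'i': 8, 'x': 9, 'r': 12}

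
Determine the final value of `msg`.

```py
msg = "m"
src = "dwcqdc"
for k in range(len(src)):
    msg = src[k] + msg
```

'cdqcwdm'

k=0: prepend 'd' → 'dm'
k=1: prepend 'w' → 'wdm'
k=2: prepend 'c' → 'cwdm'
k=3: prepend 'q' → 'qcwdm'
k=4: prepend 'd' → 'dqcwdm'
k=5: prepend 'c' → 'cdqcwdm'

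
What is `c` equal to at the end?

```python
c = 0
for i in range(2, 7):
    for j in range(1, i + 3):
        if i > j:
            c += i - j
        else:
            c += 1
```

50

i=2,j=1: 2>1, c = 0+1 = 1
i=2,j=2: not 2>2, c = 1+1 = 2
i=2,j=3: not 2>3, c = 2+1 = 3
i=2,j=4: not 2>4, c = 3+1 = 4
i=3,j=1: 3>1, c = 4+2 = 6
i=3,j=2: 3>2, c = 6+1 = 7
i=3,j=3: not 3>3, c = 7+1 = 8
i=3,j=4: not 3>4, c = 8+1 = 9
i=3,j=5: not 3>5, c = 9+1 = 10
i=4,j=1: 4>1, c = 10+3 = 13
i=4,j=2: 4>2, c = 13+2 = 15
i=4,j=3: 4>3, c = 15+1 = 16
i=4,j=4: not 4>4, c = 16+1 = 17
i=4,j=5: not 4>5, c = 17+1 = 18
i=4,j=6: not 4>6, c = 18+1 = 19
i=5,j=1: 5>1, c = 19+4 = 23
i=5,j=2: 5>2, c = 23+3 = 26
i=5,j=3: 5>3, c = 26+2 = 28
i=5,j=4: 5>4, c = 28+1 = 29
i=5,j=5: not 5>5, c = 29+1 = 30
i=5,j=6: not 5>6, c = 30+1 = 31
i=5,j=7: not 5>7, c = 31+1 = 32
i=6,j=1: 6>1, c = 32+5 = 37
i=6,j=2: 6>2, c = 37+4 = 41
i=6,j=3: 6>3, c = 41+3 = 44
i=6,j=4: 6>4, c = 44+2 = 46
i=6,j=5: 6>5, c = 46+1 = 47
i=6,j=6: not 6>6, c = 47+1 = 48
i=6,j=7: not 6>7, c = 48+1 = 49
i=6,j=8: not 6>8, c = 49+1 = 50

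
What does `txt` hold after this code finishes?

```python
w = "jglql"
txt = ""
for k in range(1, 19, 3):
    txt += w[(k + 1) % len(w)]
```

k=1: add w[2]='l' → 'l'
k=4: add w[0]='j' → 'lj'
k=7: add w[3]='q' → 'ljq'
k=10: add w[1]='g' → 'ljqg'
k=13: add w[4]='l' → 'ljqgl'
k=16: add w[2]='l' → 'ljqgll'

'ljqgll'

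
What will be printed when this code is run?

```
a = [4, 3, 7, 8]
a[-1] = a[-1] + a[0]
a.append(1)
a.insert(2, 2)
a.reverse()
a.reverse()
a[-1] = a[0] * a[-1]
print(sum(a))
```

32

a[-1] = a[-1]+a[0] = 8+4 = 12 → [4, 3, 7, 12]
append 1 → [4, 3, 7, 12, 1]
insert 2 at 2 → [4, 3, 2, 7, 12, 1]
reverse → [1, 12, 7, 2, 3, 4]
reverse → [4, 3, 2, 7, 12, 1]
a[-1] = a[0]*a[-1] = 4*1 = 4 → [4, 3, 2, 7, 12, 4]
sum = 32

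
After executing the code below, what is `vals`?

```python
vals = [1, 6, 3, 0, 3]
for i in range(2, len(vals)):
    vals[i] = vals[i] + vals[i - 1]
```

[1, 6, 9, 9, 12]

i=2: vals[2] = 3+6 = 9 → [1, 6, 9, 0, 3]
i=3: vals[3] = 0+9 = 9 → [1, 6, 9, 9, 3]
i=4: vals[4] = 3+9 = 12 → [1, 6, 9, 9, 12]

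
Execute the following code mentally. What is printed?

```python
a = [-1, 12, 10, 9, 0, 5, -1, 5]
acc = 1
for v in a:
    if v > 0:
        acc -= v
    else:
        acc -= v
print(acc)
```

-38

v=-1: not >0, acc = 1-(-1) = 2
v=12: >0, acc = 2-12 = -10
v=10: >0, acc = (-10)-10 = -20
v=9: >0, acc = (-20)-9 = -29
v=0: not >0, acc = (-29)-0 = -29
v=5: >0, acc = (-29)-5 = -34
v=-1: not >0, acc = (-34)-(-1) = -33
v=5: >0, acc = (-33)-5 = -38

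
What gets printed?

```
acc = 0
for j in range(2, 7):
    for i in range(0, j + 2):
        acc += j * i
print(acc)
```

375

j=2,i=0: acc = 0+0 = 0
j=2,i=1: acc = 0+2 = 2
j=2,i=2: acc = 2+4 = 6
j=2,i=3: acc = 6+6 = 12
j=3,i=0: acc = 12+0 = 12
j=3,i=1: acc = 12+3 = 15
j=3,i=2: acc = 15+6 = 21
j=3,i=3: acc = 21+9 = 30
j=3,i=4: acc = 30+12 = 42
j=4,i=0: acc = 42+0 = 42
j=4,i=1: acc = 42+4 = 46
j=4,i=2: acc = 46+8 = 54
j=4,i=3: acc = 54+12 = 66
j=4,i=4: acc = 66+16 = 82
j=4,i=5: acc = 82+20 = 102
j=5,i=0: acc = 102+0 = 102
j=5,i=1: acc = 102+5 = 107
j=5,i=2: acc = 107+10 = 117
j=5,i=3: acc = 117+15 = 132
j=5,i=4: acc = 132+20 = 152
j=5,i=5: acc = 152+25 = 177
j=5,i=6: acc = 177+30 = 207
j=6,i=0: acc = 207+0 = 207
j=6,i=1: acc = 207+6 = 213
j=6,i=2: acc = 213+12 = 225
j=6,i=3: acc = 225+18 = 243
j=6,i=4: acc = 243+24 = 267
j=6,i=5: acc = 267+30 = 297
j=6,i=6: acc = 297+36 = 333
j=6,i=7: acc = 333+42 = 375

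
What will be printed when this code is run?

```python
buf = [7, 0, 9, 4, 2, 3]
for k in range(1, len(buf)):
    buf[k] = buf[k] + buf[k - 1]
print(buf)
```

[7, 7, 16, 20, 22, 25]

k=1: buf[1] = 0+7 = 7 → [7, 7, 9, 4, 2, 3]
k=2: buf[2] = 9+7 = 16 → [7, 7, 16, 4, 2, 3]
k=3: buf[3] = 4+16 = 20 → [7, 7, 16, 20, 2, 3]
k=4: buf[4] = 2+20 = 22 → [7, 7, 16, 20, 22, 3]
k=5: buf[5] = 3+22 = 25 → [7, 7, 16, 20, 22, 25]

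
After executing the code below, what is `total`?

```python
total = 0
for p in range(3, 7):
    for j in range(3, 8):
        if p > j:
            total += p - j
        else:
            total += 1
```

p=3,j=3: not 3>3, total = 0+1 = 1
p=3,j=4: not 3>4, total = 1+1 = 2
p=3,j=5: not 3>5, total = 2+1 = 3
p=3,j=6: not 3>6, total = 3+1 = 4
p=3,j=7: not 3>7, total = 4+1 = 5
p=4,j=3: 4>3, total = 5+1 = 6
p=4,j=4: not 4>4, total = 6+1 = 7
p=4,j=5: not 4>5, total = 7+1 = 8
p=4,j=6: not 4>6, total = 8+1 = 9
p=4,j=7: not 4>7, total = 9+1 = 10
p=5,j=3: 5>3, total = 10+2 = 12
p=5,j=4: 5>4, total = 12+1 = 13
p=5,j=5: not 5>5, total = 13+1 = 14
p=5,j=6: not 5>6, total = 14+1 = 15
p=5,j=7: not 5>7, total = 15+1 = 16
p=6,j=3: 6>3, total = 16+3 = 19
p=6,j=4: 6>4, total = 19+2 = 21
p=6,j=5: 6>5, total = 21+1 = 22
p=6,j=6: not 6>6, total = 22+1 = 23
p=6,j=7: not 6>7, total = 23+1 = 24

24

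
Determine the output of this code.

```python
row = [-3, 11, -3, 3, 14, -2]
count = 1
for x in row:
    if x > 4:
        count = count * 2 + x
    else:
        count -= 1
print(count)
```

31

x=-3: not >4, count = 1-1 = 0
x=11: >4, count = 0*2+11 = 11
x=-3: not >4, count = 11-1 = 10
x=3: not >4, count = 10-1 = 9
x=14: >4, count = 9*2+14 = 32
x=-2: not >4, count = 32-1 = 31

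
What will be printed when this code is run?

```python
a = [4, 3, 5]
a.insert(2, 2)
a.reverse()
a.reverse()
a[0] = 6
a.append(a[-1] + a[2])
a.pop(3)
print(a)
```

insert 2 at 2 → [4, 3, 2, 5]
reverse → [5, 2, 3, 4]
reverse → [4, 3, 2, 5]
a[0] = 6 → [6, 3, 2, 5]
append a[-1]+a[2] = 5+2 = 7 → [6, 3, 2, 5, 7]
pop(3) removes 5 → [6, 3, 2, 7]

[6, 3, 2, 7]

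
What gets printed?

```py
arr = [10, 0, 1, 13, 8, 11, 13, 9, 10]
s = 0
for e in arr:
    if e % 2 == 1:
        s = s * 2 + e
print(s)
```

199

e=10: not odd
e=0: not odd
e=1: odd, s = 0*2+1 = 1
e=13: odd, s = 1*2+13 = 15
e=8: not odd
e=11: odd, s = 15*2+11 = 41
e=13: odd, s = 41*2+13 = 95
e=9: odd, s = 95*2+9 = 199
e=10: not odd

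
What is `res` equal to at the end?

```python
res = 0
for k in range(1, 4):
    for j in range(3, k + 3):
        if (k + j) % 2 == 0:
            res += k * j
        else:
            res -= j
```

k=1,j=3: even sum, res = 0+3 = 3
k=2,j=3: odd sum, res = 3-3 = 0
k=2,j=4: even sum, res = 0+8 = 8
k=3,j=3: even sum, res = 8+9 = 17
k=3,j=4: odd sum, res = 17-4 = 13
k=3,j=5: even sum, res = 13+15 = 28

28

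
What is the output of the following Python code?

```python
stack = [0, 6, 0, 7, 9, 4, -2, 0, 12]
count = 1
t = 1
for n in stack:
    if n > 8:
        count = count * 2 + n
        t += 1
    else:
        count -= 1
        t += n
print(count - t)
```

-6

n=0: not >8, count = 1-1 = 0; t=1
n=6: not >8, count = 0-1 = -1; t=7
n=0: not >8, count = (-1)-1 = -2; t=7
n=7: not >8, count = (-2)-1 = -3; t=14
n=9: >8, count = (-3)*2+9 = 3; t=15
n=4: not >8, count = 3-1 = 2; t=19
n=-2: not >8, count = 2-1 = 1; t=17
n=0: not >8, count = 1-1 = 0; t=17
n=12: >8, count = 0*2+12 = 12; t=18
count-t = 12-18 = -6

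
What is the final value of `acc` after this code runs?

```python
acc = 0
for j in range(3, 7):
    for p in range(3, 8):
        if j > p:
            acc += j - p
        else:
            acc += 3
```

j=3,p=3: not 3>3, acc = 0+3 = 3
j=3,p=4: not 3>4, acc = 3+3 = 6
j=3,p=5: not 3>5, acc = 6+3 = 9
j=3,p=6: not 3>6, acc = 9+3 = 12
j=3,p=7: not 3>7, acc = 12+3 = 15
j=4,p=3: 4>3, acc = 15+1 = 16
j=4,p=4: not 4>4, acc = 16+3 = 19
j=4,p=5: not 4>5, acc = 19+3 = 22
j=4,p=6: not 4>6, acc = 22+3 = 25
j=4,p=7: not 4>7, acc = 25+3 = 28
j=5,p=3: 5>3, acc = 28+2 = 30
j=5,p=4: 5>4, acc = 30+1 = 31
j=5,p=5: not 5>5, acc = 31+3 = 34
j=5,p=6: not 5>6, acc = 34+3 = 37
j=5,p=7: not 5>7, acc = 37+3 = 40
j=6,p=3: 6>3, acc = 40+3 = 43
j=6,p=4: 6>4, acc = 43+2 = 45
j=6,p=5: 6>5, acc = 45+1 = 46
j=6,p=6: not 6>6, acc = 46+3 = 49
j=6,p=7: not 6>7, acc = 49+3 = 52

52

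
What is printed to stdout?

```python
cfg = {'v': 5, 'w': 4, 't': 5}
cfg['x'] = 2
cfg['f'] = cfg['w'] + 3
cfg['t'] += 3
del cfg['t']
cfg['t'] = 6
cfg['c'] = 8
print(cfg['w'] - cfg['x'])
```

2

cfg['x'] = 2 → {'v': 5, 'w': 4, 't': 5, 'x': 2}
cfg['f'] = cfg['w']+3 = 7 → {'v': 5, 'w': 4, 't': 5, 'x': 2, 'f': 7}
cfg['t'] = 5+3 = 8 → {'v': 5, 'w': 4, 't': 8, 'x': 2, 'f': 7}
del 't' → {'v': 5, 'w': 4, 'x': 2, 'f': 7}
cfg['t'] = 6 → {'v': 5, 'w': 4, 'x': 2, 'f': 7, 't': 6}
cfg['c'] = 8 → {'v': 5, 'w': 4, 'x': 2, 'f': 7, 't': 6, 'c': 8}
cfg['w']-cfg['x'] = 4-2 = 2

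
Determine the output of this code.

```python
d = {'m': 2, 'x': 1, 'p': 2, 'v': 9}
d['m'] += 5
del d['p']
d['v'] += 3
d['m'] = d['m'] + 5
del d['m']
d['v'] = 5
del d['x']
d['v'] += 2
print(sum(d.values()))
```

d['m'] = 2+5 = 7 → {'m': 7, 'x': 1, 'p': 2, 'v': 9}
del 'p' → {'m': 7, 'x': 1, 'v': 9}
d['v'] = 9+3 = 12 → {'m': 7, 'x': 1, 'v': 12}
d['m'] = d['m']+5 = 12 → {'m': 12, 'x': 1, 'v': 12}
del 'm' → {'x': 1, 'v': 12}
d['v'] = 5 → {'x': 1, 'v': 5}
del 'x' → {'v': 5}
d['v'] = 5+2 = 7 → {'v': 7}
sum of values = 7

7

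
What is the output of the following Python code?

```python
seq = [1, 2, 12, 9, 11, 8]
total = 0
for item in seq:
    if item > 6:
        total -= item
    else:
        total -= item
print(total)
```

item=1: not >6, total = 0-1 = -1
item=2: not >6, total = (-1)-2 = -3
item=12: >6, total = (-3)-12 = -15
item=9: >6, total = (-15)-9 = -24
item=11: >6, total = (-24)-11 = -35
item=8: >6, total = (-35)-8 = -43

-43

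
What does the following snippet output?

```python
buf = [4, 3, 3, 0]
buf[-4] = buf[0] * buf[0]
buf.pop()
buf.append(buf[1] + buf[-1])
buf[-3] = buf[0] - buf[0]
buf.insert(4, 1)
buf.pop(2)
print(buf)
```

buf[-4] = buf[0]*buf[0] = 4*4 = 16 → [16, 3, 3, 0]
pop() removes 0 → [16, 3, 3]
append buf[1]+buf[-1] = 3+3 = 6 → [16, 3, 3, 6]
buf[-3] = buf[0]-buf[0] = 16-16 = 0 → [16, 0, 3, 6]
insert 1 at 4 → [16, 0, 3, 6, 1]
pop(2) removes 3 → [16, 0, 6, 1]

[16, 0, 6, 1]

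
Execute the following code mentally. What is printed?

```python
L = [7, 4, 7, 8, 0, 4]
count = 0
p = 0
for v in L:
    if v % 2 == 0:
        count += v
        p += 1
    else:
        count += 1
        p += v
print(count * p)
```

v=7: not even, count = 0+1 = 1; p=7
v=4: even, count = 1+4 = 5; p=8
v=7: not even, count = 5+1 = 6; p=15
v=8: even, count = 6+8 = 14; p=16
v=0: even, count = 14+0 = 14; p=17
v=4: even, count = 14+4 = 18; p=18
count*p = 18*18 = 324

324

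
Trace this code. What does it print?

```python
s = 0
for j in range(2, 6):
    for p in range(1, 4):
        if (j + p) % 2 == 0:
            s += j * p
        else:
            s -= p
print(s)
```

j=2,p=1: odd sum, s = 0-1 = -1
j=2,p=2: even sum, s = (-1)+4 = 3
j=2,p=3: odd sum, s = 3-3 = 0
j=3,p=1: even sum, s = 0+3 = 3
j=3,p=2: odd sum, s = 3-2 = 1
j=3,p=3: even sum, s = 1+9 = 10
j=4,p=1: odd sum, s = 10-1 = 9
j=4,p=2: even sum, s = 9+8 = 17
j=4,p=3: odd sum, s = 17-3 = 14
j=5,p=1: even sum, s = 14+5 = 19
j=5,p=2: odd sum, s = 19-2 = 17
j=5,p=3: even sum, s = 17+15 = 32

32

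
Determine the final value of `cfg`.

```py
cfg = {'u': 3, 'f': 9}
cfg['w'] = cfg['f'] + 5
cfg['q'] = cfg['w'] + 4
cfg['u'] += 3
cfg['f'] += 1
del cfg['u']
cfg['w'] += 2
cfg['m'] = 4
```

{'f': 10, 'w': 16, 'q': 18, 'm': 4}

cfg['w'] = cfg['f']+5 = 14 → {'u': 3, 'f': 9, 'w': 14}
cfg['q'] = cfg['w']+4 = 18 → {'u': 3, 'f': 9, 'w': 14, 'q': 18}
cfg['u'] = 3+3 = 6 → {'u': 6, 'f': 9, 'w': 14, 'q': 18}
cfg['f'] = 9+1 = 10 → {'u': 6, 'f': 10, 'w': 14, 'q': 18}
del 'u' → {'f': 10, 'w': 14, 'q': 18}
cfg['w'] = 14+2 = 16 → {'f': 10, 'w': 16, 'q': 18}
cfg['m'] = 4 → {'f': 10, 'w': 16, 'q': 18, 'm': 4}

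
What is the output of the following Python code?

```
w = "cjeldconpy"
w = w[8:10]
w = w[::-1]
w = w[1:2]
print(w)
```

slice [8:10] → 'py'
reverse → 'yp'
slice [1:2] → 'p'

p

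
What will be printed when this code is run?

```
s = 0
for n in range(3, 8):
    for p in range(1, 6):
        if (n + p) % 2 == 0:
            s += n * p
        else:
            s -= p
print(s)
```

159

n=3,p=1: even sum, s = 0+3 = 3
n=3,p=2: odd sum, s = 3-2 = 1
n=3,p=3: even sum, s = 1+9 = 10
n=3,p=4: odd sum, s = 10-4 = 6
n=3,p=5: even sum, s = 6+15 = 21
n=4,p=1: odd sum, s = 21-1 = 20
n=4,p=2: even sum, s = 20+8 = 28
n=4,p=3: odd sum, s = 28-3 = 25
n=4,p=4: even sum, s = 25+16 = 41
n=4,p=5: odd sum, s = 41-5 = 36
n=5,p=1: even sum, s = 36+5 = 41
n=5,p=2: odd sum, s = 41-2 = 39
n=5,p=3: even sum, s = 39+15 = 54
n=5,p=4: odd sum, s = 54-4 = 50
n=5,p=5: even sum, s = 50+25 = 75
n=6,p=1: odd sum, s = 75-1 = 74
n=6,p=2: even sum, s = 74+12 = 86
n=6,p=3: odd sum, s = 86-3 = 83
n=6,p=4: even sum, s = 83+24 = 107
n=6,p=5: odd sum, s = 107-5 = 102
n=7,p=1: even sum, s = 102+7 = 109
n=7,p=2: odd sum, s = 109-2 = 107
n=7,p=3: even sum, s = 107+21 = 128
n=7,p=4: odd sum, s = 128-4 = 124
n=7,p=5: even sum, s = 124+35 = 159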